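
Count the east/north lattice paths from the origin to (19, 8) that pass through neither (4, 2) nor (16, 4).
Number of paths = 1284315

Inclusion–exclusion. Total paths: C(27, 19) = 2220075. Through P₁: C(6, 4)·C(21, 15) = 813960. Through P₂: C(20, 16)·C(7, 3) = 169575. Since P₁ is strictly southwest of P₂, a monotone path through both must visit P₁ then P₂; paths through both = C(6, 4)·C(14, 12)·C(7, 3) = 47775. Avoid both = 2220075 − 813960 − 169575 + 47775 = 1284315.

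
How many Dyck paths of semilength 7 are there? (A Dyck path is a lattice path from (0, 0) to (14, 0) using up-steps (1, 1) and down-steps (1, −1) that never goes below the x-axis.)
C_7 = 429

These Dyck paths are counted by the Catalan number C_n = (1/(n + 1)) · C(2n, n). For n = 7: C_7 = (1/8) · C(14, 7) = 3432/8 = 429.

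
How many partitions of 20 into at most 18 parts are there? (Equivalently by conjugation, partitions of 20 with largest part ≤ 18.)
p(20, parts ≤ 18) = 625

Use the recurrence p(n, m) = p(n, m−1) + p(n−m, m): either the largest part is < m (count p(n, m−1)) or the largest part is exactly m (remove one copy of m, count p(n−m, m)). With p(0, ·) = 1 this gives p(20, parts ≤ 18) = 625. (By conjugating Young diagrams, this also counts partitions of 20 into at most 18 parts.)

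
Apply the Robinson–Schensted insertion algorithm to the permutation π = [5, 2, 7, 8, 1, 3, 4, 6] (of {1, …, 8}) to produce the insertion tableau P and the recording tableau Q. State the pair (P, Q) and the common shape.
P = [1, 3, 4, 6] / [2, 7, 8] / [5];  Q = [1, 3, 4, 8] / [2, 6, 7] / [5];  common shape = (4, 3, 1)

Row-insert the values π_1, π_2, … into P one at a time, bumping the leftmost entry strictly greater than the inserted value down to the next row. The recording tableau Q records, in position (i, j), the step at which that cell was added to P.
  Insert 5 (step 1): P = [5];  Q = [1]
  Insert 2 (step 2): P = [2] / [5];  Q = [1] / [2]
  Insert 7 (step 3): P = [2, 7] / [5];  Q = [1, 3] / [2]
  Insert 8 (step 4): P = [2, 7, 8] / [5];  Q = [1, 3, 4] / [2]
  Insert 1 (step 5): P = [1, 7, 8] / [2] / [5];  Q = [1, 3, 4] / [2] / [5]
  Insert 3 (step 6): P = [1, 3, 8] / [2, 7] / [5];  Q = [1, 3, 4] / [2, 6] / [5]
  Insert 4 (step 7): P = [1, 3, 4] / [2, 7, 8] / [5];  Q = [1, 3, 4] / [2, 6, 7] / [5]
  Insert 6 (step 8): P = [1, 3, 4, 6] / [2, 7, 8] / [5];  Q = [1, 3, 4, 8] / [2, 6, 7] / [5]
Final shape: (4, 3, 1).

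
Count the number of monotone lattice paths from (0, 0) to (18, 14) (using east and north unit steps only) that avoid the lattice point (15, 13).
Number of paths = 321666960

Total paths from (0, 0) to (18, 14): C(32, 18) = 471435600. Paths through (15, 13): (paths (0, 0) → (15, 13)) × (paths (15, 13) → (18, 14)) = C(28, 15) · C(4, 3) = 37442160 · 4 = 149768640. Avoidance count = 471435600 − 149768640 = 321666960.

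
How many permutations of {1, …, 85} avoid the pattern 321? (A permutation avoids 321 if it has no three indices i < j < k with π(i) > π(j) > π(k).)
C_85 = 1063353702922273835973036658043476458723103404520

These 321-avoiding permutations are counted by the Catalan number C_n = (1/(n + 1)) · C(2n, n). For n = 85: C_85 = (1/86) · C(170, 85) = 91448418451315549893681152591738975450186892788720/86 = 1063353702922273835973036658043476458723103404520.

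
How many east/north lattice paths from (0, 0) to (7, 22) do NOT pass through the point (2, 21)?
Number of paths = 1559262

Total paths from (0, 0) to (7, 22): C(29, 7) = 1560780. Paths through (2, 21): (paths (0, 0) → (2, 21)) × (paths (2, 21) → (7, 22)) = C(23, 2) · C(6, 5) = 253 · 6 = 1518. Avoidance count = 1560780 − 1518 = 1559262.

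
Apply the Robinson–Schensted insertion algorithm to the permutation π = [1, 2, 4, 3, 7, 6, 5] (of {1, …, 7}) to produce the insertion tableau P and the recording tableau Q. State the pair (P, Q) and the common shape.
P = [1, 2, 3, 5] / [4, 6] / [7];  Q = [1, 2, 3, 5] / [4, 6] / [7];  common shape = (4, 2, 1)

Row-insert the values π_1, π_2, … into P one at a time, bumping the leftmost entry strictly greater than the inserted value down to the next row. The recording tableau Q records, in position (i, j), the step at which that cell was added to P.
  Insert 1 (step 1): P = [1];  Q = [1]
  Insert 2 (step 2): P = [1, 2];  Q = [1, 2]
  Insert 4 (step 3): P = [1, 2, 4];  Q = [1, 2, 3]
  Insert 3 (step 4): P = [1, 2, 3] / [4];  Q = [1, 2, 3] / [4]
  Insert 7 (step 5): P = [1, 2, 3, 7] / [4];  Q = [1, 2, 3, 5] / [4]
  Insert 6 (step 6): P = [1, 2, 3, 6] / [4, 7];  Q = [1, 2, 3, 5] / [4, 6]
  Insert 5 (step 7): P = [1, 2, 3, 5] / [4, 6] / [7];  Q = [1, 2, 3, 5] / [4, 6] / [7]
Final shape: (4, 2, 1).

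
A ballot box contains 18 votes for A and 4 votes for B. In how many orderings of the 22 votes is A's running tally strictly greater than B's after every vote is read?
Strict-lead orderings = 4655

Total orderings of the 22 votes with 18 for A: C(22, 18) = 7315. By the Bertrand ballot formula (Cycle Lemma / reflection principle), the number of orderings in which A is strictly ahead of B throughout is (p − q)/(p + q) · C(p + q, p) = (18 − 4)/(18 + 4) · 7315 = 4655.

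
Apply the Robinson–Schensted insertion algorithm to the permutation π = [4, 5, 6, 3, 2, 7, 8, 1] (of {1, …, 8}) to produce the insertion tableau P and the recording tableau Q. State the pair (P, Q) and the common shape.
P = [1, 5, 6, 7, 8] / [2] / [3] / [4];  Q = [1, 2, 3, 6, 7] / [4] / [5] / [8];  common shape = (5, 1, 1, 1)

Row-insert the values π_1, π_2, … into P one at a time, bumping the leftmost entry strictly greater than the inserted value down to the next row. The recording tableau Q records, in position (i, j), the step at which that cell was added to P.
  Insert 4 (step 1): P = [4];  Q = [1]
  Insert 5 (step 2): P = [4, 5];  Q = [1, 2]
  Insert 6 (step 3): P = [4, 5, 6];  Q = [1, 2, 3]
  Insert 3 (step 4): P = [3, 5, 6] / [4];  Q = [1, 2, 3] / [4]
  Insert 2 (step 5): P = [2, 5, 6] / [3] / [4];  Q = [1, 2, 3] / [4] / [5]
  Insert 7 (step 6): P = [2, 5, 6, 7] / [3] / [4];  Q = [1, 2, 3, 6] / [4] / [5]
  Insert 8 (step 7): P = [2, 5, 6, 7, 8] / [3] / [4];  Q = [1, 2, 3, 6, 7] / [4] / [5]
  Insert 1 (step 8): P = [1, 5, 6, 7, 8] / [2] / [3] / [4];  Q = [1, 2, 3, 6, 7] / [4] / [5] / [8]
Final shape: (5, 1, 1, 1).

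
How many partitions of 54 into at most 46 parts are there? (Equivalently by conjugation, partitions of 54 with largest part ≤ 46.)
p(54, parts ≤ 46) = 386110

Use the recurrence p(n, m) = p(n, m−1) + p(n−m, m): either the largest part is < m (count p(n, m−1)) or the largest part is exactly m (remove one copy of m, count p(n−m, m)). With p(0, ·) = 1 this gives p(54, parts ≤ 46) = 386110. (By conjugating Young diagrams, this also counts partitions of 54 into at most 46 parts.)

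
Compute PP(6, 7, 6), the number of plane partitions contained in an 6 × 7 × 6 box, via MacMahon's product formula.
PP(6, 7, 6) = 29706808370096

Evaluate the triple product over i = 1..6, j = 1..7, k = 1..6. The factors are (2/1) · (3/2) · (4/3) · (5/4) · (6/5) · (7/6) · (3/2) · (4/3) · … (252 factors total). The numerators and denominators telescope so the product is an integer; carrying out the multiplication exactly gives PP(6, 7, 6) = 29706808370096.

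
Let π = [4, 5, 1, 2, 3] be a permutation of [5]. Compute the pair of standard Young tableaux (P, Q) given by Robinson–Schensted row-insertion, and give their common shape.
P = [1, 2, 3] / [4, 5];  Q = [1, 2, 5] / [3, 4];  common shape = (3, 2)

Row-insert the values π_1, π_2, … into P one at a time, bumping the leftmost entry strictly greater than the inserted value down to the next row. The recording tableau Q records, in position (i, j), the step at which that cell was added to P.
  Insert 4 (step 1): P = [4];  Q = [1]
  Insert 5 (step 2): P = [4, 5];  Q = [1, 2]
  Insert 1 (step 3): P = [1, 5] / [4];  Q = [1, 2] / [3]
  Insert 2 (step 4): P = [1, 2] / [4, 5];  Q = [1, 2] / [3, 4]
  Insert 3 (step 5): P = [1, 2, 3] / [4, 5];  Q = [1, 2, 5] / [3, 4]
Final shape: (3, 2).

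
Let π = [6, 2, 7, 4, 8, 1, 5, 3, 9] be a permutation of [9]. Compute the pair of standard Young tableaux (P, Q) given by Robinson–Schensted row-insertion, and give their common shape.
P = [1, 3, 5, 9] / [2, 4, 8] / [6, 7];  Q = [1, 3, 5, 9] / [2, 4, 7] / [6, 8];  common shape = (4, 3, 2)

Row-insert the values π_1, π_2, … into P one at a time, bumping the leftmost entry strictly greater than the inserted value down to the next row. The recording tableau Q records, in position (i, j), the step at which that cell was added to P.
  Insert 6 (step 1): P = [6];  Q = [1]
  Insert 2 (step 2): P = [2] / [6];  Q = [1] / [2]
  Insert 7 (step 3): P = [2, 7] / [6];  Q = [1, 3] / [2]
  Insert 4 (step 4): P = [2, 4] / [6, 7];  Q = [1, 3] / [2, 4]
  Insert 8 (step 5): P = [2, 4, 8] / [6, 7];  Q = [1, 3, 5] / [2, 4]
  Insert 1 (step 6): P = [1, 4, 8] / [2, 7] / [6];  Q = [1, 3, 5] / [2, 4] / [6]
  Insert 5 (step 7): P = [1, 4, 5] / [2, 7, 8] / [6];  Q = [1, 3, 5] / [2, 4, 7] / [6]
  Insert 3 (step 8): P = [1, 3, 5] / [2, 4, 8] / [6, 7];  Q = [1, 3, 5] / [2, 4, 7] / [6, 8]
  Insert 9 (step 9): P = [1, 3, 5, 9] / [2, 4, 8] / [6, 7];  Q = [1, 3, 5, 9] / [2, 4, 7] / [6, 8]
Final shape: (4, 3, 2).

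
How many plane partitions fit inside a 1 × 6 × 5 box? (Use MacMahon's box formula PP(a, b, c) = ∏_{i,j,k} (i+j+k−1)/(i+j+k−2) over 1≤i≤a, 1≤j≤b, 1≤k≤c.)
PP(1, 6, 5) = 462

Evaluate the triple product over i = 1..1, j = 1..6, k = 1..5. The factors are (2/1) · (3/2) · (4/3) · (5/4) · (6/5) · (3/2) · (4/3) · (5/4) · … (30 factors total). The numerators and denominators telescope so the product is an integer; carrying out the multiplication exactly gives PP(1, 6, 5) = 462.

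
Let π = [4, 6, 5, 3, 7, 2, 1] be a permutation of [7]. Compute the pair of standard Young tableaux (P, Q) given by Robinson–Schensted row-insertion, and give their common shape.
P = [1, 5, 7] / [2] / [3] / [4] / [6];  Q = [1, 2, 5] / [3] / [4] / [6] / [7];  common shape = (3, 1, 1, 1, 1)

Row-insert the values π_1, π_2, … into P one at a time, bumping the leftmost entry strictly greater than the inserted value down to the next row. The recording tableau Q records, in position (i, j), the step at which that cell was added to P.
  Insert 4 (step 1): P = [4];  Q = [1]
  Insert 6 (step 2): P = [4, 6];  Q = [1, 2]
  Insert 5 (step 3): P = [4, 5] / [6];  Q = [1, 2] / [3]
  Insert 3 (step 4): P = [3, 5] / [4] / [6];  Q = [1, 2] / [3] / [4]
  Insert 7 (step 5): P = [3, 5, 7] / [4] / [6];  Q = [1, 2, 5] / [3] / [4]
  Insert 2 (step 6): P = [2, 5, 7] / [3] / [4] / [6];  Q = [1, 2, 5] / [3] / [4] / [6]
  Insert 1 (step 7): P = [1, 5, 7] / [2] / [3] / [4] / [6];  Q = [1, 2, 5] / [3] / [4] / [6] / [7]
Final shape: (3, 1, 1, 1, 1).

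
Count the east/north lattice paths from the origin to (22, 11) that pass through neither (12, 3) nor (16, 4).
Number of paths = 169216710

Inclusion–exclusion. Total paths: C(33, 22) = 193536720. Through P₁: C(15, 12)·C(18, 10) = 19909890. Through P₂: C(20, 16)·C(13, 6) = 8314020. Since P₁ is strictly southwest of P₂, a monotone path through both must visit P₁ then P₂; paths through both = C(15, 12)·C(5, 4)·C(13, 6) = 3903900. Avoid both = 193536720 − 19909890 − 8314020 + 3903900 = 169216710.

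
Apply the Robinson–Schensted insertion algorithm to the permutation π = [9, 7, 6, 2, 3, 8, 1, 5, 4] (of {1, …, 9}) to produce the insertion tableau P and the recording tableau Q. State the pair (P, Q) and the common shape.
P = [1, 3, 4] / [2, 5] / [6, 8] / [7] / [9];  Q = [1, 5, 6] / [2, 8] / [3, 9] / [4] / [7];  common shape = (3, 2, 2, 1, 1)

Row-insert the values π_1, π_2, … into P one at a time, bumping the leftmost entry strictly greater than the inserted value down to the next row. The recording tableau Q records, in position (i, j), the step at which that cell was added to P.
  Insert 9 (step 1): P = [9];  Q = [1]
  Insert 7 (step 2): P = [7] / [9];  Q = [1] / [2]
  Insert 6 (step 3): P = [6] / [7] / [9];  Q = [1] / [2] / [3]
  Insert 2 (step 4): P = [2] / [6] / [7] / [9];  Q = [1] / [2] / [3] / [4]
  Insert 3 (step 5): P = [2, 3] / [6] / [7] / [9];  Q = [1, 5] / [2] / [3] / [4]
  Insert 8 (step 6): P = [2, 3, 8] / [6] / [7] / [9];  Q = [1, 5, 6] / [2] / [3] / [4]
  Insert 1 (step 7): P = [1, 3, 8] / [2] / [6] / [7] / [9];  Q = [1, 5, 6] / [2] / [3] / [4] / [7]
  Insert 5 (step 8): P = [1, 3, 5] / [2, 8] / [6] / [7] / [9];  Q = [1, 5, 6] / [2, 8] / [3] / [4] / [7]
  Insert 4 (step 9): P = [1, 3, 4] / [2, 5] / [6, 8] / [7] / [9];  Q = [1, 5, 6] / [2, 8] / [3, 9] / [4] / [7]
Final shape: (3, 2, 2, 1, 1).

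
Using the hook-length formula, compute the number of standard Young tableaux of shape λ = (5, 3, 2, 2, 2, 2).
# SYT of shape (5, 3, 2, 2, 2, 2) = 240240

Hook-length formula: f^λ = n! / Π hook(c), product over all cells c of the Young diagram. For λ = (5, 3, 2, 2, 2, 2), n = 16 boxes. Hook lengths by row (left-to-right, top-to-bottom): [10, 9, 4, 2, 1]; [7, 6, 1]; [5, 4]; [4, 3]; [3, 2]; [2, 1]. Product of hooks = 87091200. So f^λ = 16! / 87091200 = 20922789888000 / 87091200 = 240240.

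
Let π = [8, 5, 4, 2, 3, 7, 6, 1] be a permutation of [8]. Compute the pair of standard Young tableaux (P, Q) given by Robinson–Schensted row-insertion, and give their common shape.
P = [1, 3, 6] / [2, 7] / [4] / [5] / [8];  Q = [1, 5, 6] / [2, 7] / [3] / [4] / [8];  common shape = (3, 2, 1, 1, 1)

Row-insert the values π_1, π_2, … into P one at a time, bumping the leftmost entry strictly greater than the inserted value down to the next row. The recording tableau Q records, in position (i, j), the step at which that cell was added to P.
  Insert 8 (step 1): P = [8];  Q = [1]
  Insert 5 (step 2): P = [5] / [8];  Q = [1] / [2]
  Insert 4 (step 3): P = [4] / [5] / [8];  Q = [1] / [2] / [3]
  Insert 2 (step 4): P = [2] / [4] / [5] / [8];  Q = [1] / [2] / [3] / [4]
  Insert 3 (step 5): P = [2, 3] / [4] / [5] / [8];  Q = [1, 5] / [2] / [3] / [4]
  Insert 7 (step 6): P = [2, 3, 7] / [4] / [5] / [8];  Q = [1, 5, 6] / [2] / [3] / [4]
  Insert 6 (step 7): P = [2, 3, 6] / [4, 7] / [5] / [8];  Q = [1, 5, 6] / [2, 7] / [3] / [4]
  Insert 1 (step 8): P = [1, 3, 6] / [2, 7] / [4] / [5] / [8];  Q = [1, 5, 6] / [2, 7] / [3] / [4] / [8]
Final shape: (3, 2, 1, 1, 1).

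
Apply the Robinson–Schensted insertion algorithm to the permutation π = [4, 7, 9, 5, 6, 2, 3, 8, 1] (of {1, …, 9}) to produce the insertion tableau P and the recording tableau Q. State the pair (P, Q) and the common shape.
P = [1, 3, 6, 8] / [2, 5] / [4, 9] / [7];  Q = [1, 2, 3, 8] / [4, 5] / [6, 7] / [9];  common shape = (4, 2, 2, 1)

Row-insert the values π_1, π_2, … into P one at a time, bumping the leftmost entry strictly greater than the inserted value down to the next row. The recording tableau Q records, in position (i, j), the step at which that cell was added to P.
  Insert 4 (step 1): P = [4];  Q = [1]
  Insert 7 (step 2): P = [4, 7];  Q = [1, 2]
  Insert 9 (step 3): P = [4, 7, 9];  Q = [1, 2, 3]
  Insert 5 (step 4): P = [4, 5, 9] / [7];  Q = [1, 2, 3] / [4]
  Insert 6 (step 5): P = [4, 5, 6] / [7, 9];  Q = [1, 2, 3] / [4, 5]
  Insert 2 (step 6): P = [2, 5, 6] / [4, 9] / [7];  Q = [1, 2, 3] / [4, 5] / [6]
  Insert 3 (step 7): P = [2, 3, 6] / [4, 5] / [7, 9];  Q = [1, 2, 3] / [4, 5] / [6, 7]
  Insert 8 (step 8): P = [2, 3, 6, 8] / [4, 5] / [7, 9];  Q = [1, 2, 3, 8] / [4, 5] / [6, 7]
  Insert 1 (step 9): P = [1, 3, 6, 8] / [2, 5] / [4, 9] / [7];  Q = [1, 2, 3, 8] / [4, 5] / [6, 7] / [9]
Final shape: (4, 2, 2, 1).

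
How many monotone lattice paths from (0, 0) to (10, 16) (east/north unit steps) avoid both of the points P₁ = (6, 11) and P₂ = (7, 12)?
Number of paths = 2855099

Inclusion–exclusion. Total paths: C(26, 10) = 5311735. Through P₁: C(17, 6)·C(9, 4) = 1559376. Through P₂: C(19, 7)·C(7, 3) = 1763580. Since P₁ is strictly southwest of P₂, a monotone path through both must visit P₁ then P₂; paths through both = C(17, 6)·C(2, 1)·C(7, 3) = 866320. Avoid both = 5311735 − 1559376 − 1763580 + 866320 = 2855099.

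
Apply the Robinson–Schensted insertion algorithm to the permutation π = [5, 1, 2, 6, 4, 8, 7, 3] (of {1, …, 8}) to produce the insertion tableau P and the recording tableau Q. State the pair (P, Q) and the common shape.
P = [1, 2, 3, 7] / [4, 6, 8] / [5];  Q = [1, 3, 4, 6] / [2, 5, 7] / [8];  common shape = (4, 3, 1)

Row-insert the values π_1, π_2, … into P one at a time, bumping the leftmost entry strictly greater than the inserted value down to the next row. The recording tableau Q records, in position (i, j), the step at which that cell was added to P.
  Insert 5 (step 1): P = [5];  Q = [1]
  Insert 1 (step 2): P = [1] / [5];  Q = [1] / [2]
  Insert 2 (step 3): P = [1, 2] / [5];  Q = [1, 3] / [2]
  Insert 6 (step 4): P = [1, 2, 6] / [5];  Q = [1, 3, 4] / [2]
  Insert 4 (step 5): P = [1, 2, 4] / [5, 6];  Q = [1, 3, 4] / [2, 5]
  Insert 8 (step 6): P = [1, 2, 4, 8] / [5, 6];  Q = [1, 3, 4, 6] / [2, 5]
  Insert 7 (step 7): P = [1, 2, 4, 7] / [5, 6, 8];  Q = [1, 3, 4, 6] / [2, 5, 7]
  Insert 3 (step 8): P = [1, 2, 3, 7] / [4, 6, 8] / [5];  Q = [1, 3, 4, 6] / [2, 5, 7] / [8]
Final shape: (4, 3, 1).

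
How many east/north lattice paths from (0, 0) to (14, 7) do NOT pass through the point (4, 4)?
Number of paths = 96260

Total paths from (0, 0) to (14, 7): C(21, 14) = 116280. Paths through (4, 4): (paths (0, 0) → (4, 4)) × (paths (4, 4) → (14, 7)) = C(8, 4) · C(13, 10) = 70 · 286 = 20020. Avoidance count = 116280 − 20020 = 96260.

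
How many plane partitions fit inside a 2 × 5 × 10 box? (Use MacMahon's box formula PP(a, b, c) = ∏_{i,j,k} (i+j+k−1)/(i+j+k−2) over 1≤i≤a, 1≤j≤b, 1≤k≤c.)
PP(2, 5, 10) = 2186184

Evaluate the triple product over i = 1..2, j = 1..5, k = 1..10. The factors are (2/1) · (3/2) · (4/3) · (5/4) · (6/5) · (7/6) · (8/7) · (9/8) · … (100 factors total). The numerators and denominators telescope so the product is an integer; carrying out the multiplication exactly gives PP(2, 5, 10) = 2186184.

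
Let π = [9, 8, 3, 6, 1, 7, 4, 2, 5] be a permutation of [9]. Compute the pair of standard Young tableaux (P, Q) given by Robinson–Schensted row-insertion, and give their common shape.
P = [1, 2, 5] / [3, 4, 7] / [6] / [8] / [9];  Q = [1, 4, 6] / [2, 7, 9] / [3] / [5] / [8];  common shape = (3, 3, 1, 1, 1)

Row-insert the values π_1, π_2, … into P one at a time, bumping the leftmost entry strictly greater than the inserted value down to the next row. The recording tableau Q records, in position (i, j), the step at which that cell was added to P.
  Insert 9 (step 1): P = [9];  Q = [1]
  Insert 8 (step 2): P = [8] / [9];  Q = [1] / [2]
  Insert 3 (step 3): P = [3] / [8] / [9];  Q = [1] / [2] / [3]
  Insert 6 (step 4): P = [3, 6] / [8] / [9];  Q = [1, 4] / [2] / [3]
  Insert 1 (step 5): P = [1, 6] / [3] / [8] / [9];  Q = [1, 4] / [2] / [3] / [5]
  Insert 7 (step 6): P = [1, 6, 7] / [3] / [8] / [9];  Q = [1, 4, 6] / [2] / [3] / [5]
  Insert 4 (step 7): P = [1, 4, 7] / [3, 6] / [8] / [9];  Q = [1, 4, 6] / [2, 7] / [3] / [5]
  Insert 2 (step 8): P = [1, 2, 7] / [3, 4] / [6] / [8] / [9];  Q = [1, 4, 6] / [2, 7] / [3] / [5] / [8]
  Insert 5 (step 9): P = [1, 2, 5] / [3, 4, 7] / [6] / [8] / [9];  Q = [1, 4, 6] / [2, 7, 9] / [3] / [5] / [8]
Final shape: (3, 3, 1, 1, 1).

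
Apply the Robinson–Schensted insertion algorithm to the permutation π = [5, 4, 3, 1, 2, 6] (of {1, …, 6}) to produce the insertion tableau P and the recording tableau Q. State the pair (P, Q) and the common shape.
P = [1, 2, 6] / [3] / [4] / [5];  Q = [1, 5, 6] / [2] / [3] / [4];  common shape = (3, 1, 1, 1)

Row-insert the values π_1, π_2, … into P one at a time, bumping the leftmost entry strictly greater than the inserted value down to the next row. The recording tableau Q records, in position (i, j), the step at which that cell was added to P.
  Insert 5 (step 1): P = [5];  Q = [1]
  Insert 4 (step 2): P = [4] / [5];  Q = [1] / [2]
  Insert 3 (step 3): P = [3] / [4] / [5];  Q = [1] / [2] / [3]
  Insert 1 (step 4): P = [1] / [3] / [4] / [5];  Q = [1] / [2] / [3] / [4]
  Insert 2 (step 5): P = [1, 2] / [3] / [4] / [5];  Q = [1, 5] / [2] / [3] / [4]
  Insert 6 (step 6): P = [1, 2, 6] / [3] / [4] / [5];  Q = [1, 5, 6] / [2] / [3] / [4]
Final shape: (3, 1, 1, 1).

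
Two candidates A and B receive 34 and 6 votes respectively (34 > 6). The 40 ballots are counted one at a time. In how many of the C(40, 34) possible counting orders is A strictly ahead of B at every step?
Strict-lead orderings = 2686866

Total orderings of the 40 votes with 34 for A: C(40, 34) = 3838380. By the Bertrand ballot formula (Cycle Lemma / reflection principle), the number of orderings in which A is strictly ahead of B throughout is (p − q)/(p + q) · C(p + q, p) = (34 − 6)/(34 + 6) · 3838380 = 2686866.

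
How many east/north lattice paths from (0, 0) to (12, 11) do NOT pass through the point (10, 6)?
Number of paths = 1183910

Total paths from (0, 0) to (12, 11): C(23, 12) = 1352078. Paths through (10, 6): (paths (0, 0) → (10, 6)) × (paths (10, 6) → (12, 11)) = C(16, 10) · C(7, 2) = 8008 · 21 = 168168. Avoidance count = 1352078 − 168168 = 1183910.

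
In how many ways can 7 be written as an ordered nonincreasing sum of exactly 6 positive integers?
p(7, 6 parts) = 1

Partitions of n into exactly k parts ↔ partitions of n − k into at most k parts (subtract 1 from each part). For n = 7, k = 6, the partitions are: 2+1+1+1+1+1. Count = 1.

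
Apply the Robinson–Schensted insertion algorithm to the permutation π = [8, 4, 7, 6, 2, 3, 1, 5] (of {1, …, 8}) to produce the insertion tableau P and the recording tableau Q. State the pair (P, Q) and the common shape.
P = [1, 3, 5] / [2, 6] / [4] / [7] / [8];  Q = [1, 3, 8] / [2, 6] / [4] / [5] / [7];  common shape = (3, 2, 1, 1, 1)

Row-insert the values π_1, π_2, … into P one at a time, bumping the leftmost entry strictly greater than the inserted value down to the next row. The recording tableau Q records, in position (i, j), the step at which that cell was added to P.
  Insert 8 (step 1): P = [8];  Q = [1]
  Insert 4 (step 2): P = [4] / [8];  Q = [1] / [2]
  Insert 7 (step 3): P = [4, 7] / [8];  Q = [1, 3] / [2]
  Insert 6 (step 4): P = [4, 6] / [7] / [8];  Q = [1, 3] / [2] / [4]
  Insert 2 (step 5): P = [2, 6] / [4] / [7] / [8];  Q = [1, 3] / [2] / [4] / [5]
  Insert 3 (step 6): P = [2, 3] / [4, 6] / [7] / [8];  Q = [1, 3] / [2, 6] / [4] / [5]
  Insert 1 (step 7): P = [1, 3] / [2, 6] / [4] / [7] / [8];  Q = [1, 3] / [2, 6] / [4] / [5] / [7]
  Insert 5 (step 8): P = [1, 3, 5] / [2, 6] / [4] / [7] / [8];  Q = [1, 3, 8] / [2, 6] / [4] / [5] / [7]
Final shape: (3, 2, 1, 1, 1).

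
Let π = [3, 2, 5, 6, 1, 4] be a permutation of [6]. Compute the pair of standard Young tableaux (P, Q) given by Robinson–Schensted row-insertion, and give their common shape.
P = [1, 4, 6] / [2, 5] / [3];  Q = [1, 3, 4] / [2, 6] / [5];  common shape = (3, 2, 1)

Row-insert the values π_1, π_2, … into P one at a time, bumping the leftmost entry strictly greater than the inserted value down to the next row. The recording tableau Q records, in position (i, j), the step at which that cell was added to P.
  Insert 3 (step 1): P = [3];  Q = [1]
  Insert 2 (step 2): P = [2] / [3];  Q = [1] / [2]
  Insert 5 (step 3): P = [2, 5] / [3];  Q = [1, 3] / [2]
  Insert 6 (step 4): P = [2, 5, 6] / [3];  Q = [1, 3, 4] / [2]
  Insert 1 (step 5): P = [1, 5, 6] / [2] / [3];  Q = [1, 3, 4] / [2] / [5]
  Insert 4 (step 6): P = [1, 4, 6] / [2, 5] / [3];  Q = [1, 3, 4] / [2, 6] / [5]
Final shape: (3, 2, 1).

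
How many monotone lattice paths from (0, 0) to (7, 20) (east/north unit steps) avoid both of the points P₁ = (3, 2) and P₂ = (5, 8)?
Number of paths = 723243

Inclusion–exclusion. Total paths: C(27, 7) = 888030. Through P₁: C(5, 3)·C(22, 4) = 73150. Through P₂: C(13, 5)·C(14, 2) = 117117. Since P₁ is strictly southwest of P₂, a monotone path through both must visit P₁ then P₂; paths through both = C(5, 3)·C(8, 2)·C(14, 2) = 25480. Avoid both = 888030 − 73150 − 117117 + 25480 = 723243.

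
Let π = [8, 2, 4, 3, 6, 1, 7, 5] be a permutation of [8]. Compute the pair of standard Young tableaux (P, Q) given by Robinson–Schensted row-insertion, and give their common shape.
P = [1, 3, 5, 7] / [2, 6] / [4] / [8];  Q = [1, 3, 5, 7] / [2, 8] / [4] / [6];  common shape = (4, 2, 1, 1)

Row-insert the values π_1, π_2, … into P one at a time, bumping the leftmost entry strictly greater than the inserted value down to the next row. The recording tableau Q records, in position (i, j), the step at which that cell was added to P.
  Insert 8 (step 1): P = [8];  Q = [1]
  Insert 2 (step 2): P = [2] / [8];  Q = [1] / [2]
  Insert 4 (step 3): P = [2, 4] / [8];  Q = [1, 3] / [2]
  Insert 3 (step 4): P = [2, 3] / [4] / [8];  Q = [1, 3] / [2] / [4]
  Insert 6 (step 5): P = [2, 3, 6] / [4] / [8];  Q = [1, 3, 5] / [2] / [4]
  Insert 1 (step 6): P = [1, 3, 6] / [2] / [4] / [8];  Q = [1, 3, 5] / [2] / [4] / [6]
  Insert 7 (step 7): P = [1, 3, 6, 7] / [2] / [4] / [8];  Q = [1, 3, 5, 7] / [2] / [4] / [6]
  Insert 5 (step 8): P = [1, 3, 5, 7] / [2, 6] / [4] / [8];  Q = [1, 3, 5, 7] / [2, 8] / [4] / [6]
Final shape: (4, 2, 1, 1).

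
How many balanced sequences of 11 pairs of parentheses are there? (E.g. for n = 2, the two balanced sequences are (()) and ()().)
C_11 = 58786

These balanced parentheses are counted by the Catalan number C_n = (1/(n + 1)) · C(2n, n). For n = 11: C_11 = (1/12) · C(22, 11) = 705432/12 = 58786.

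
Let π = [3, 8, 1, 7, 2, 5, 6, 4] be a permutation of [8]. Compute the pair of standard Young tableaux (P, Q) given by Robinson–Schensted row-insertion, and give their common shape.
P = [1, 2, 4, 6] / [3, 5] / [7] / [8];  Q = [1, 2, 6, 7] / [3, 4] / [5] / [8];  common shape = (4, 2, 1, 1)

Row-insert the values π_1, π_2, … into P one at a time, bumping the leftmost entry strictly greater than the inserted value down to the next row. The recording tableau Q records, in position (i, j), the step at which that cell was added to P.
  Insert 3 (step 1): P = [3];  Q = [1]
  Insert 8 (step 2): P = [3, 8];  Q = [1, 2]
  Insert 1 (step 3): P = [1, 8] / [3];  Q = [1, 2] / [3]
  Insert 7 (step 4): P = [1, 7] / [3, 8];  Q = [1, 2] / [3, 4]
  Insert 2 (step 5): P = [1, 2] / [3, 7] / [8];  Q = [1, 2] / [3, 4] / [5]
  Insert 5 (step 6): P = [1, 2, 5] / [3, 7] / [8];  Q = [1, 2, 6] / [3, 4] / [5]
  Insert 6 (step 7): P = [1, 2, 5, 6] / [3, 7] / [8];  Q = [1, 2, 6, 7] / [3, 4] / [5]
  Insert 4 (step 8): P = [1, 2, 4, 6] / [3, 5] / [7] / [8];  Q = [1, 2, 6, 7] / [3, 4] / [5] / [8]
Final shape: (4, 2, 1, 1).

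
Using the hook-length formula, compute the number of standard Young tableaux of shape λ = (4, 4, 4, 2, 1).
# SYT of shape (4, 4, 4, 2, 1) = 75075

Hook-length formula: f^λ = n! / Π hook(c), product over all cells c of the Young diagram. For λ = (4, 4, 4, 2, 1), n = 15 boxes. Hook lengths by row (left-to-right, top-to-bottom): [8, 6, 4, 3]; [7, 5, 3, 2]; [6, 4, 2, 1]; [3, 1]; [1]. Product of hooks = 17418240. So f^λ = 15! / 17418240 = 1307674368000 / 17418240 = 75075.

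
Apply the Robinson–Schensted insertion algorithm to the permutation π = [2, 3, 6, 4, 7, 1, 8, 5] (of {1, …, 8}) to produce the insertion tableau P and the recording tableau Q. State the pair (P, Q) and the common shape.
P = [1, 3, 4, 5, 8] / [2, 7] / [6];  Q = [1, 2, 3, 5, 7] / [4, 8] / [6];  common shape = (5, 2, 1)

Row-insert the values π_1, π_2, … into P one at a time, bumping the leftmost entry strictly greater than the inserted value down to the next row. The recording tableau Q records, in position (i, j), the step at which that cell was added to P.
  Insert 2 (step 1): P = [2];  Q = [1]
  Insert 3 (step 2): P = [2, 3];  Q = [1, 2]
  Insert 6 (step 3): P = [2, 3, 6];  Q = [1, 2, 3]
  Insert 4 (step 4): P = [2, 3, 4] / [6];  Q = [1, 2, 3] / [4]
  Insert 7 (step 5): P = [2, 3, 4, 7] / [6];  Q = [1, 2, 3, 5] / [4]
  Insert 1 (step 6): P = [1, 3, 4, 7] / [2] / [6];  Q = [1, 2, 3, 5] / [4] / [6]
  Insert 8 (step 7): P = [1, 3, 4, 7, 8] / [2] / [6];  Q = [1, 2, 3, 5, 7] / [4] / [6]
  Insert 5 (step 8): P = [1, 3, 4, 5, 8] / [2, 7] / [6];  Q = [1, 2, 3, 5, 7] / [4, 8] / [6]
Final shape: (5, 2, 1).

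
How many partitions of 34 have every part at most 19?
p(34, parts ≤ 19) = 11802

Use the recurrence p(n, m) = p(n, m−1) + p(n−m, m): either the largest part is < m (count p(n, m−1)) or the largest part is exactly m (remove one copy of m, count p(n−m, m)). With p(0, ·) = 1 this gives p(34, parts ≤ 19) = 11802. (By conjugating Young diagrams, this also counts partitions of 34 into at most 19 parts.)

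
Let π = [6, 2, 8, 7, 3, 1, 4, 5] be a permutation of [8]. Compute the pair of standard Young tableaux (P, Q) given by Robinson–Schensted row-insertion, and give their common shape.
P = [1, 3, 4, 5] / [2, 7] / [6] / [8];  Q = [1, 3, 7, 8] / [2, 4] / [5] / [6];  common shape = (4, 2, 1, 1)

Row-insert the values π_1, π_2, … into P one at a time, bumping the leftmost entry strictly greater than the inserted value down to the next row. The recording tableau Q records, in position (i, j), the step at which that cell was added to P.
  Insert 6 (step 1): P = [6];  Q = [1]
  Insert 2 (step 2): P = [2] / [6];  Q = [1] / [2]
  Insert 8 (step 3): P = [2, 8] / [6];  Q = [1, 3] / [2]
  Insert 7 (step 4): P = [2, 7] / [6, 8];  Q = [1, 3] / [2, 4]
  Insert 3 (step 5): P = [2, 3] / [6, 7] / [8];  Q = [1, 3] / [2, 4] / [5]
  Insert 1 (step 6): P = [1, 3] / [2, 7] / [6] / [8];  Q = [1, 3] / [2, 4] / [5] / [6]
  Insert 4 (step 7): P = [1, 3, 4] / [2, 7] / [6] / [8];  Q = [1, 3, 7] / [2, 4] / [5] / [6]
  Insert 5 (step 8): P = [1, 3, 4, 5] / [2, 7] / [6] / [8];  Q = [1, 3, 7, 8] / [2, 4] / [5] / [6]
Final shape: (4, 2, 1, 1).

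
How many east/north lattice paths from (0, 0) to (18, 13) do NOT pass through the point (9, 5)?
Number of paths = 157584455

Total paths from (0, 0) to (18, 13): C(31, 18) = 206253075. Paths through (9, 5): (paths (0, 0) → (9, 5)) × (paths (9, 5) → (18, 13)) = C(14, 9) · C(17, 9) = 2002 · 24310 = 48668620. Avoidance count = 206253075 − 48668620 = 157584455.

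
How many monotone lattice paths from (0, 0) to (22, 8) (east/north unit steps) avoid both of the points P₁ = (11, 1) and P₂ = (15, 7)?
Number of paths = 4126845

Inclusion–exclusion. Total paths: C(30, 22) = 5852925. Through P₁: C(12, 11)·C(18, 11) = 381888. Through P₂: C(22, 15)·C(8, 7) = 1364352. Since P₁ is strictly southwest of P₂, a monotone path through both must visit P₁ then P₂; paths through both = C(12, 11)·C(10, 4)·C(8, 7) = 20160. Avoid both = 5852925 − 381888 − 1364352 + 20160 = 4126845.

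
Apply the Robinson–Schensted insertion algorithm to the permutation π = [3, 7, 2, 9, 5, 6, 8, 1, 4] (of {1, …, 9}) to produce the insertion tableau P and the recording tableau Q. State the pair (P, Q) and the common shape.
P = [1, 4, 6, 8] / [2, 5, 9] / [3, 7];  Q = [1, 2, 4, 7] / [3, 5, 6] / [8, 9];  common shape = (4, 3, 2)

Row-insert the values π_1, π_2, … into P one at a time, bumping the leftmost entry strictly greater than the inserted value down to the next row. The recording tableau Q records, in position (i, j), the step at which that cell was added to P.
  Insert 3 (step 1): P = [3];  Q = [1]
  Insert 7 (step 2): P = [3, 7];  Q = [1, 2]
  Insert 2 (step 3): P = [2, 7] / [3];  Q = [1, 2] / [3]
  Insert 9 (step 4): P = [2, 7, 9] / [3];  Q = [1, 2, 4] / [3]
  Insert 5 (step 5): P = [2, 5, 9] / [3, 7];  Q = [1, 2, 4] / [3, 5]
  Insert 6 (step 6): P = [2, 5, 6] / [3, 7, 9];  Q = [1, 2, 4] / [3, 5, 6]
  Insert 8 (step 7): P = [2, 5, 6, 8] / [3, 7, 9];  Q = [1, 2, 4, 7] / [3, 5, 6]
  Insert 1 (step 8): P = [1, 5, 6, 8] / [2, 7, 9] / [3];  Q = [1, 2, 4, 7] / [3, 5, 6] / [8]
  Insert 4 (step 9): P = [1, 4, 6, 8] / [2, 5, 9] / [3, 7];  Q = [1, 2, 4, 7] / [3, 5, 6] / [8, 9]
Final shape: (4, 3, 2).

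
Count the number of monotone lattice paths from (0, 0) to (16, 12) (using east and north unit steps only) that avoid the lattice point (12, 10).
Number of paths = 20722065

Total paths from (0, 0) to (16, 12): C(28, 16) = 30421755. Paths through (12, 10): (paths (0, 0) → (12, 10)) × (paths (12, 10) → (16, 12)) = C(22, 12) · C(6, 4) = 646646 · 15 = 9699690. Avoidance count = 30421755 − 9699690 = 20722065.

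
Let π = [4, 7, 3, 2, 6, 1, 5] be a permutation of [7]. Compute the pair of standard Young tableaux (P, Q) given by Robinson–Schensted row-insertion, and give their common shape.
P = [1, 5] / [2, 6] / [3, 7] / [4];  Q = [1, 2] / [3, 5] / [4, 7] / [6];  common shape = (2, 2, 2, 1)

Row-insert the values π_1, π_2, … into P one at a time, bumping the leftmost entry strictly greater than the inserted value down to the next row. The recording tableau Q records, in position (i, j), the step at which that cell was added to P.
  Insert 4 (step 1): P = [4];  Q = [1]
  Insert 7 (step 2): P = [4, 7];  Q = [1, 2]
  Insert 3 (step 3): P = [3, 7] / [4];  Q = [1, 2] / [3]
  Insert 2 (step 4): P = [2, 7] / [3] / [4];  Q = [1, 2] / [3] / [4]
  Insert 6 (step 5): P = [2, 6] / [3, 7] / [4];  Q = [1, 2] / [3, 5] / [4]
  Insert 1 (step 6): P = [1, 6] / [2, 7] / [3] / [4];  Q = [1, 2] / [3, 5] / [4] / [6]
  Insert 5 (step 7): P = [1, 5] / [2, 6] / [3, 7] / [4];  Q = [1, 2] / [3, 5] / [4, 7] / [6]
Final shape: (2, 2, 2, 1).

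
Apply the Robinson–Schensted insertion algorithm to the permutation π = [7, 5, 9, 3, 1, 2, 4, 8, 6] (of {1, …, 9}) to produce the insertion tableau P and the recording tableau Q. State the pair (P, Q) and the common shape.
P = [1, 2, 4, 6] / [3, 8] / [5, 9] / [7];  Q = [1, 3, 7, 8] / [2, 6] / [4, 9] / [5];  common shape = (4, 2, 2, 1)

Row-insert the values π_1, π_2, … into P one at a time, bumping the leftmost entry strictly greater than the inserted value down to the next row. The recording tableau Q records, in position (i, j), the step at which that cell was added to P.
  Insert 7 (step 1): P = [7];  Q = [1]
  Insert 5 (step 2): P = [5] / [7];  Q = [1] / [2]
  Insert 9 (step 3): P = [5, 9] / [7];  Q = [1, 3] / [2]
  Insert 3 (step 4): P = [3, 9] / [5] / [7];  Q = [1, 3] / [2] / [4]
  Insert 1 (step 5): P = [1, 9] / [3] / [5] / [7];  Q = [1, 3] / [2] / [4] / [5]
  Insert 2 (step 6): P = [1, 2] / [3, 9] / [5] / [7];  Q = [1, 3] / [2, 6] / [4] / [5]
  Insert 4 (step 7): P = [1, 2, 4] / [3, 9] / [5] / [7];  Q = [1, 3, 7] / [2, 6] / [4] / [5]
  Insert 8 (step 8): P = [1, 2, 4, 8] / [3, 9] / [5] / [7];  Q = [1, 3, 7, 8] / [2, 6] / [4] / [5]
  Insert 6 (step 9): P = [1, 2, 4, 6] / [3, 8] / [5, 9] / [7];  Q = [1, 3, 7, 8] / [2, 6] / [4, 9] / [5]
Final shape: (4, 2, 2, 1).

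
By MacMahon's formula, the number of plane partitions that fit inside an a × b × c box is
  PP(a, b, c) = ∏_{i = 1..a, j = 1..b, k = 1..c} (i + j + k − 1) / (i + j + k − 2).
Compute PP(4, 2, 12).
PP(4, 2, 12) = 866320

Evaluate the triple product over i = 1..4, j = 1..2, k = 1..12. The factors are (2/1) · (3/2) · (4/3) · (5/4) · (6/5) · (7/6) · (8/7) · (9/8) · … (96 factors total). The numerators and denominators telescope so the product is an integer; carrying out the multiplication exactly gives PP(4, 2, 12) = 866320.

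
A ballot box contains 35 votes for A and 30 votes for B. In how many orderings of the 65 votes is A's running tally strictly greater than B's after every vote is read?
Strict-lead orderings = 231469715790049632

Total orderings of the 65 votes with 35 for A: C(65, 35) = 3009106305270645216. By the Bertrand ballot formula (Cycle Lemma / reflection principle), the number of orderings in which A is strictly ahead of B throughout is (p − q)/(p + q) · C(p + q, p) = (35 − 30)/(35 + 30) · 3009106305270645216 = 231469715790049632.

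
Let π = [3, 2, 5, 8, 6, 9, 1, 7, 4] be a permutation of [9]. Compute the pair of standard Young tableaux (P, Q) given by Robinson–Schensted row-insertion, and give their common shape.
P = [1, 4, 6, 7] / [2, 5, 9] / [3, 8];  Q = [1, 3, 4, 6] / [2, 5, 8] / [7, 9];  common shape = (4, 3, 2)

Row-insert the values π_1, π_2, … into P one at a time, bumping the leftmost entry strictly greater than the inserted value down to the next row. The recording tableau Q records, in position (i, j), the step at which that cell was added to P.
  Insert 3 (step 1): P = [3];  Q = [1]
  Insert 2 (step 2): P = [2] / [3];  Q = [1] / [2]
  Insert 5 (step 3): P = [2, 5] / [3];  Q = [1, 3] / [2]
  Insert 8 (step 4): P = [2, 5, 8] / [3];  Q = [1, 3, 4] / [2]
  Insert 6 (step 5): P = [2, 5, 6] / [3, 8];  Q = [1, 3, 4] / [2, 5]
  Insert 9 (step 6): P = [2, 5, 6, 9] / [3, 8];  Q = [1, 3, 4, 6] / [2, 5]
  Insert 1 (step 7): P = [1, 5, 6, 9] / [2, 8] / [3];  Q = [1, 3, 4, 6] / [2, 5] / [7]
  Insert 7 (step 8): P = [1, 5, 6, 7] / [2, 8, 9] / [3];  Q = [1, 3, 4, 6] / [2, 5, 8] / [7]
  Insert 4 (step 9): P = [1, 4, 6, 7] / [2, 5, 9] / [3, 8];  Q = [1, 3, 4, 6] / [2, 5, 8] / [7, 9]
Final shape: (4, 3, 2).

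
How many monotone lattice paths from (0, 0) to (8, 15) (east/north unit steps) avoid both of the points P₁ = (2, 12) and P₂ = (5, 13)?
Number of paths = 400630

Inclusion–exclusion. Total paths: C(23, 8) = 490314. Through P₁: C(14, 2)·C(9, 6) = 7644. Through P₂: C(18, 5)·C(5, 3) = 85680. Since P₁ is strictly southwest of P₂, a monotone path through both must visit P₁ then P₂; paths through both = C(14, 2)·C(4, 3)·C(5, 3) = 3640. Avoid both = 490314 − 7644 − 85680 + 3640 = 400630.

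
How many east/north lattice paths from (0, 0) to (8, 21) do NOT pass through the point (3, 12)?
Number of paths = 3381235

Total paths from (0, 0) to (8, 21): C(29, 8) = 4292145. Paths through (3, 12): (paths (0, 0) → (3, 12)) × (paths (3, 12) → (8, 21)) = C(15, 3) · C(14, 5) = 455 · 2002 = 910910. Avoidance count = 4292145 − 910910 = 3381235.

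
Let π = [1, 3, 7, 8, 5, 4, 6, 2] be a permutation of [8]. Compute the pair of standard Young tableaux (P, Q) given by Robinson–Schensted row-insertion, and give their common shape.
P = [1, 2, 4, 6] / [3, 8] / [5] / [7];  Q = [1, 2, 3, 4] / [5, 7] / [6] / [8];  common shape = (4, 2, 1, 1)

Row-insert the values π_1, π_2, … into P one at a time, bumping the leftmost entry strictly greater than the inserted value down to the next row. The recording tableau Q records, in position (i, j), the step at which that cell was added to P.
  Insert 1 (step 1): P = [1];  Q = [1]
  Insert 3 (step 2): P = [1, 3];  Q = [1, 2]
  Insert 7 (step 3): P = [1, 3, 7];  Q = [1, 2, 3]
  Insert 8 (step 4): P = [1, 3, 7, 8];  Q = [1, 2, 3, 4]
  Insert 5 (step 5): P = [1, 3, 5, 8] / [7];  Q = [1, 2, 3, 4] / [5]
  Insert 4 (step 6): P = [1, 3, 4, 8] / [5] / [7];  Q = [1, 2, 3, 4] / [5] / [6]
  Insert 6 (step 7): P = [1, 3, 4, 6] / [5, 8] / [7];  Q = [1, 2, 3, 4] / [5, 7] / [6]
  Insert 2 (step 8): P = [1, 2, 4, 6] / [3, 8] / [5] / [7];  Q = [1, 2, 3, 4] / [5, 7] / [6] / [8]
Final shape: (4, 2, 1, 1).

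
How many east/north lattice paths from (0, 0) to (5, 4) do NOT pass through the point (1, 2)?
Number of paths = 81

Total paths from (0, 0) to (5, 4): C(9, 5) = 126. Paths through (1, 2): (paths (0, 0) → (1, 2)) × (paths (1, 2) → (5, 4)) = C(3, 1) · C(6, 4) = 3 · 15 = 45. Avoidance count = 126 − 45 = 81.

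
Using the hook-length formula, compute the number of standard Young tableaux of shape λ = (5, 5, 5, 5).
# SYT of shape (5, 5, 5, 5) = 1662804

Hook-length formula: f^λ = n! / Π hook(c), product over all cells c of the Young diagram. For λ = (5, 5, 5, 5), n = 20 boxes. Hook lengths by row (left-to-right, top-to-bottom): [8, 7, 6, 5, 4]; [7, 6, 5, 4, 3]; [6, 5, 4, 3, 2]; [5, 4, 3, 2, 1]. Product of hooks = 1463132160000. So f^λ = 20! / 1463132160000 = 2432902008176640000 / 1463132160000 = 1662804.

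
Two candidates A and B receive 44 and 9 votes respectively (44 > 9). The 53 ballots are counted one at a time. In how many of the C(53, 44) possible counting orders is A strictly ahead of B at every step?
Strict-lead orderings = 2926537250

Total orderings of the 53 votes with 44 for A: C(53, 44) = 4431613550. By the Bertrand ballot formula (Cycle Lemma / reflection principle), the number of orderings in which A is strictly ahead of B throughout is (p − q)/(p + q) · C(p + q, p) = (44 − 9)/(44 + 9) · 4431613550 = 2926537250.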